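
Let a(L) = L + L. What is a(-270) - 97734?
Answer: -98274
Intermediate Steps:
a(L) = 2*L
a(-270) - 97734 = 2*(-270) - 97734 = -540 - 97734 = -98274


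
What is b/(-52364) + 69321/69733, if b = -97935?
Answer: 10459226199/3651498812 ≈ 2.8644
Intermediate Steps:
b/(-52364) + 69321/69733 = -97935/(-52364) + 69321/69733 = -97935*(-1/52364) + 69321*(1/69733) = 97935/52364 + 69321/69733 = 10459226199/3651498812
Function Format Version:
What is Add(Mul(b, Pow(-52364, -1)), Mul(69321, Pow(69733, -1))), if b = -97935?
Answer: Rational(10459226199, 3651498812) ≈ 2.8644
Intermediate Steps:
Add(Mul(b, Pow(-52364, -1)), Mul(69321, Pow(69733, -1))) = Add(Mul(-97935, Pow(-52364, -1)), Mul(69321, Pow(69733, -1))) = Add(Mul(-97935, Rational(-1, 52364)), Mul(69321, Rational(1, 69733))) = Add(Rational(97935, 52364), Rational(69321, 69733)) = Rational(10459226199, 3651498812)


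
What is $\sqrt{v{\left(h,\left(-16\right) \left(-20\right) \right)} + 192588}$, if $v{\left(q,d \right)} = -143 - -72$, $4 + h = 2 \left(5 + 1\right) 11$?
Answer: $\sqrt{192517} \approx 438.77$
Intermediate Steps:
$h = 128$ ($h = -4 + 2 \left(5 + 1\right) 11 = -4 + 2 \cdot 6 \cdot 11 = -4 + 12 \cdot 11 = -4 + 132 = 128$)
$v{\left(q,d \right)} = -71$ ($v{\left(q,d \right)} = -143 + 72 = -71$)
$\sqrt{v{\left(h,\left(-16\right) \left(-20\right) \right)} + 192588} = \sqrt{-71 + 192588} = \sqrt{192517}$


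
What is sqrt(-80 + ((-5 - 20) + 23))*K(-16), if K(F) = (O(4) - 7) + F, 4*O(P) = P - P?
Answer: -23*I*sqrt(82) ≈ -208.27*I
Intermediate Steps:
O(P) = 0 (O(P) = (P - P)/4 = (1/4)*0 = 0)
K(F) = -7 + F (K(F) = (0 - 7) + F = -7 + F)
sqrt(-80 + ((-5 - 20) + 23))*K(-16) = sqrt(-80 + ((-5 - 20) + 23))*(-7 - 16) = sqrt(-80 + (-25 + 23))*(-23) = sqrt(-80 - 2)*(-23) = sqrt(-82)*(-23) = (I*sqrt(82))*(-23) = -23*I*sqrt(82)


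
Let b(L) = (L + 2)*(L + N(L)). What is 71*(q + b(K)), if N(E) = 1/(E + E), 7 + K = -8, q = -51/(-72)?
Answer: 1671127/120 ≈ 13926.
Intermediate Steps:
q = 17/24 (q = -51*(-1/72) = 17/24 ≈ 0.70833)
K = -15 (K = -7 - 8 = -15)
N(E) = 1/(2*E)
b(L) = (2 + L)*(L + 1/(2*L)) (b(L) = (L + 2)*(L + 1/(2*L)) = (2 + L)*(L + 1/(2*L)))
71*(q + b(K)) = 71*(17/24 + (½ + 1/(-15) + (-15)² + 2*(-15))) = 71*(17/24 + (½ - 1/15 + 225 - 30)) = 71*(17/24 + 5863/30) = 71*(23537/120) = 1671127/120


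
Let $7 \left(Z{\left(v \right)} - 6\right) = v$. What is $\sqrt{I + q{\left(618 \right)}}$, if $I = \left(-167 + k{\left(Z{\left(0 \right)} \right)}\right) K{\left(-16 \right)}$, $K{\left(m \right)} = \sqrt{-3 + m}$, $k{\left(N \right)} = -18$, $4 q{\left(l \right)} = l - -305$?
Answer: $\frac{\sqrt{923 - 740 i \sqrt{19}}}{2} \approx 23.125 - 17.436 i$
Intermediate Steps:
$Z{\left(v \right)} = 6 + \frac{v}{7}$
$q{\left(l \right)} = \frac{305}{4} + \frac{l}{4}$ ($q{\left(l \right)} = \frac{l - -305}{4} = \frac{l + 305}{4} = \frac{305 + l}{4} = \frac{305}{4} + \frac{l}{4}$)
$I = - 185 i \sqrt{19}$ ($I = \left(-167 - 18\right) \sqrt{-3 - 16} = - 185 \sqrt{-19} = - 185 i \sqrt{19} \approx - 806.4 i$)
$\sqrt{I + q{\left(618 \right)}} = \sqrt{- 185 i \sqrt{19} + \left(\frac{305}{4} + \frac{1}{4} \cdot 618\right)} = \sqrt{- 185 i \sqrt{19} + \left(\frac{305}{4} + \frac{309}{2}\right)} = \sqrt{- 185 i \sqrt{19} + \frac{923}{4}} = \sqrt{\frac{923}{4} - 185 i \sqrt{19}}$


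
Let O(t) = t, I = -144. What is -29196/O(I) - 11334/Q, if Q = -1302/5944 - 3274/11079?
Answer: 1506509436695/67771028 ≈ 22229.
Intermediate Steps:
Q = -16942757/32926788 (Q = -1302*1/5944 - 3274*1/11079 = -651/2972 - 3274/11079 = -16942757/32926788 ≈ -0.51456)
-29196/O(I) - 11334/Q = -29196/(-144) - 11334/(-16942757/32926788) = -29196*(-1/144) - 11334*(-32926788/16942757) = 811/4 + 373192215192/16942757 = 1506509436695/67771028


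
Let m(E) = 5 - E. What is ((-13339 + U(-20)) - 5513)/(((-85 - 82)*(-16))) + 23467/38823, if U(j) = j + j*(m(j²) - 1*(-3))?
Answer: -45698939/12966882 ≈ -3.5243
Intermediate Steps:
U(j) = j + j*(8 - j²) (U(j) = j + j*((5 - j²) - 1*(-3)) = j + j*((5 - j²) + 3) = j + j*(8 - j²))
((-13339 + U(-20)) - 5513)/(((-85 - 82)*(-16))) + 23467/38823 = ((-13339 - 20*(9 - 1*(-20)²)) - 5513)/(((-85 - 82)*(-16))) + 23467/38823 = ((-13339 - 20*(9 - 1*400)) - 5513)/((-167*(-16))) + 23467*(1/38823) = ((-13339 - 20*(9 - 400)) - 5513)/2672 + 23467/38823 = ((-13339 - 20*(-391)) - 5513)*(1/2672) + 23467/38823 = ((-13339 + 7820) - 5513)*(1/2672) + 23467/38823 = (-5519 - 5513)*(1/2672) + 23467/38823 = -11032*1/2672 + 23467/38823 = -1379/334 + 23467/38823 = -45698939/12966882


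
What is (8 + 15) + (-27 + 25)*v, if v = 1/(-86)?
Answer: 990/43 ≈ 23.023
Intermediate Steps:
v = -1/86 ≈ -0.011628
(8 + 15) + (-27 + 25)*v = (8 + 15) + (-27 + 25)*(-1/86) = 23 - 2*(-1/86) = 23 + 1/43 = 990/43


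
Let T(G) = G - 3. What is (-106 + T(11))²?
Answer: 9604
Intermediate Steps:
T(G) = -3 + G
(-106 + T(11))² = (-106 + (-3 + 11))² = (-106 + 8)² = (-98)² = 9604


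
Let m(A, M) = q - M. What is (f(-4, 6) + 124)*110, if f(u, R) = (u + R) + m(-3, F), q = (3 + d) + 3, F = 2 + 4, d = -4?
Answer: 13420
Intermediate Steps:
F = 6
q = 2 (q = (3 - 4) + 3 = -1 + 3 = 2)
m(A, M) = 2 - M
f(u, R) = -4 + R + u (f(u, R) = (u + R) + (2 - 1*6) = (R + u) + (2 - 6) = (R + u) - 4 = -4 + R + u)
(f(-4, 6) + 124)*110 = ((-4 + 6 - 4) + 124)*110 = (-2 + 124)*110 = 122*110 = 13420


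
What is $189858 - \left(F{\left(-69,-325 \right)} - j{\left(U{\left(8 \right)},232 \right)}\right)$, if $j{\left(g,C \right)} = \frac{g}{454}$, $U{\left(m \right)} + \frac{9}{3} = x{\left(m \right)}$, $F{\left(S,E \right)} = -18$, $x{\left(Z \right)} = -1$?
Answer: $\frac{43101850}{227} \approx 1.8988 \cdot 10^{5}$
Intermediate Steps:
$U{\left(m \right)} = -4$ ($U{\left(m \right)} = -3 - 1 = -4$)
$j{\left(g,C \right)} = \frac{g}{454}$ ($j{\left(g,C \right)} = g \frac{1}{454} = \frac{g}{454}$)
$189858 - \left(F{\left(-69,-325 \right)} - j{\left(U{\left(8 \right)},232 \right)}\right) = 189858 - \left(-18 - \frac{1}{454} \left(-4\right)\right) = 189858 - \left(-18 - - \frac{2}{227}\right) = 189858 - \left(-18 + \frac{2}{227}\right) = 189858 - - \frac{4084}{227} = 189858 + \frac{4084}{227} = \frac{43101850}{227}$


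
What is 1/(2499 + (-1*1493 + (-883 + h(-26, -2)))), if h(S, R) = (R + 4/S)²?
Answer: 169/21571 ≈ 0.0078346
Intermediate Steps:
1/(2499 + (-1*1493 + (-883 + h(-26, -2)))) = 1/(2499 + (-1*1493 + (-883 + (4 - 2*(-26))²/(-26)²))) = 1/(2499 + (-1493 + (-883 + (4 + 52)²/676))) = 1/(2499 + (-1493 + (-883 + (1/676)*56²))) = 1/(2499 + (-1493 + (-883 + (1/676)*3136))) = 1/(2499 + (-1493 + (-883 + 784/169))) = 1/(2499 + (-1493 - 148443/169)) = 1/(2499 - 400760/169) = 1/(21571/169) = 169/21571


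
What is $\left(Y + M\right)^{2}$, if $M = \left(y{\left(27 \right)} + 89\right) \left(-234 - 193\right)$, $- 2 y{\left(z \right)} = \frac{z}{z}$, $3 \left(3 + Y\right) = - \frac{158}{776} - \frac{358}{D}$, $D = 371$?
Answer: $\frac{29595894212142361321}{20721026704} \approx 1.4283 \cdot 10^{9}$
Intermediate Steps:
$Y = - \frac{487915}{143948}$ ($Y = -3 + \frac{- \frac{158}{776} - \frac{358}{371}}{3} = -3 + \frac{\left(-158\right) \frac{1}{776} - \frac{358}{371}}{3} = -3 + \frac{- \frac{79}{388} - \frac{358}{371}}{3} = -3 + \frac{1}{3} \left(- \frac{168213}{143948}\right) = -3 - \frac{56071}{143948} = - \frac{487915}{143948} \approx -3.3895$)
$y{\left(z \right)} = - \frac{1}{2}$ ($y{\left(z \right)} = - \frac{z \frac{1}{z}}{2} = \left(- \frac{1}{2}\right) 1 = - \frac{1}{2}$)
$M = - \frac{75579}{2}$ ($M = \left(- \frac{1}{2} + 89\right) \left(-234 - 193\right) = \frac{177}{2} \left(-427\right) = - \frac{75579}{2} \approx -37790.0$)
$\left(Y + M\right)^{2} = \left(- \frac{487915}{143948} - \frac{75579}{2}\right)^{2} = \left(- \frac{5440210861}{143948}\right)^{2} = \frac{29595894212142361321}{20721026704}$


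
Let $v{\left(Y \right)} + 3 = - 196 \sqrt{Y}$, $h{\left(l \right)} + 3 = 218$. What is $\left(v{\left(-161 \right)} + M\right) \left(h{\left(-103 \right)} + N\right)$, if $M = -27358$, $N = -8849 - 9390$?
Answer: $493154664 + 3532704 i \sqrt{161} \approx 4.9315 \cdot 10^{8} + 4.4825 \cdot 10^{7} i$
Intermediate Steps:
$N = -18239$
$h{\left(l \right)} = 215$ ($h{\left(l \right)} = -3 + 218 = 215$)
$v{\left(Y \right)} = -3 - 196 \sqrt{Y}$
$\left(v{\left(-161 \right)} + M\right) \left(h{\left(-103 \right)} + N\right) = \left(\left(-3 - 196 \sqrt{-161}\right) - 27358\right) \left(215 - 18239\right) = \left(\left(-3 - 196 i \sqrt{161}\right) - 27358\right) \left(-18024\right) = \left(-27361 - 196 i \sqrt{161}\right) \left(-18024\right) = 493154664 + 3532704 i \sqrt{161}$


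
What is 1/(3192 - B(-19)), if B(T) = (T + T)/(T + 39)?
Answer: 10/31939 ≈ 0.00031310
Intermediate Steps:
B(T) = 2*T/(39 + T) (B(T) = (2*T)/(39 + T) = 2*T/(39 + T))
1/(3192 - B(-19)) = 1/(3192 - 2*(-19)/(39 - 19)) = 1/(3192 - 2*(-19)/20) = 1/(3192 - 1*(-19/10)) = 1/(3192 + 19/10) = 1/(31939/10) = 10/31939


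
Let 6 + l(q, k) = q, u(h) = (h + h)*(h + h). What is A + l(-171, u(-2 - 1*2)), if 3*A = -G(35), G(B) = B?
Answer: -566/3 ≈ -188.67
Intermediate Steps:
u(h) = 4*h² (u(h) = (2*h)*(2*h) = 4*h²)
l(q, k) = -6 + q
A = -35/3 (A = (-1*35)/3 = (⅓)*(-35) = -35/3 ≈ -11.667)
A + l(-171, u(-2 - 1*2)) = -35/3 + (-6 - 171) = -35/3 - 177 = -566/3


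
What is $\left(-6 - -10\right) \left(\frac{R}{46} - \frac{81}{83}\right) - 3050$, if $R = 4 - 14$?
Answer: $- \frac{5831562}{1909} \approx -3054.8$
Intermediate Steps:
$R = -10$ ($R = 4 - 14 = -10$)
$\left(-6 - -10\right) \left(\frac{R}{46} - \frac{81}{83}\right) - 3050 = \left(-6 - -10\right) \left(- \frac{10}{46} - \frac{81}{83}\right) - 3050 = \left(-6 + 10\right) \left(\left(-10\right) \frac{1}{46} - \frac{81}{83}\right) - 3050 = 4 \left(- \frac{5}{23} - \frac{81}{83}\right) - 3050 = 4 \left(- \frac{2278}{1909}\right) - 3050 = - \frac{9112}{1909} - 3050 = - \frac{5831562}{1909}$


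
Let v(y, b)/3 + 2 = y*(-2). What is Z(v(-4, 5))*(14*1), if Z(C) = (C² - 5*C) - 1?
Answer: 3262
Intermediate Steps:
v(y, b) = -6 - 6*y (v(y, b) = -6 + 3*(y*(-2)) = -6 + 3*(-2*y) = -6 - 6*y)
Z(C) = -1 + C² - 5*C
Z(v(-4, 5))*(14*1) = (-1 + (-6 - 6*(-4))² - 5*(-6 - 6*(-4)))*(14*1) = (-1 + (-6 + 24)² - 5*(-6 + 24))*14 = (-1 + 18² - 5*18)*14 = (-1 + 324 - 90)*14 = 233*14 = 3262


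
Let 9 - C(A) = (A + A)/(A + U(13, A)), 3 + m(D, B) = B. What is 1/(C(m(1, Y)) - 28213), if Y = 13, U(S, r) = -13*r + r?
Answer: -11/310242 ≈ -3.5456e-5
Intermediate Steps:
U(S, r) = -12*r
m(D, B) = -3 + B
C(A) = 101/11 (C(A) = 9 - (A + A)/(A - 12*A) = 9 - 2*A/((-11*A)) = 9 - 2*A*(-1/(11*A)) = 9 - 1*(-2/11) = 9 + 2/11 = 101/11)
1/(C(m(1, Y)) - 28213) = 1/(101/11 - 28213) = 1/(-310242/11) = -11/310242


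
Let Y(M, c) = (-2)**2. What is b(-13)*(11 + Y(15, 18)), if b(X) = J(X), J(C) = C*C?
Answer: 2535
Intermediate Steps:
J(C) = C**2
b(X) = X**2
Y(M, c) = 4
b(-13)*(11 + Y(15, 18)) = (-13)**2*(11 + 4) = 169*15 = 2535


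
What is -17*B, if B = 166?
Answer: -2822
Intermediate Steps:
-17*B = -17*166 = -2822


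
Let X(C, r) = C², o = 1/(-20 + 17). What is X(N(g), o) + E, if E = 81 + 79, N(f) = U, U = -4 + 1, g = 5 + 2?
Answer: 169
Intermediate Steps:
g = 7
o = -⅓ (o = 1/(-3) = -⅓ ≈ -0.33333)
U = -3
N(f) = -3
E = 160
X(N(g), o) + E = (-3)² + 160 = 9 + 160 = 169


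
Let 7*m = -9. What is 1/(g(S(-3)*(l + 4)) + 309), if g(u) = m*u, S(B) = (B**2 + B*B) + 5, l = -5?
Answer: 7/2370 ≈ 0.0029536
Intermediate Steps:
m = -9/7 (m = (1/7)*(-9) = -9/7 ≈ -1.2857)
S(B) = 5 + 2*B**2 (S(B) = (B**2 + B**2) + 5 = 2*B**2 + 5 = 5 + 2*B**2)
g(u) = -9*u/7
1/(g(S(-3)*(l + 4)) + 309) = 1/(-9*(5 + 2*(-3)**2)*(-5 + 4)/7 + 309) = 1/(-9*(5 + 2*9)*(-1)/7 + 309) = 1/(-9*(5 + 18)*(-1)/7 + 309) = 1/(-207*(-1)/7 + 309) = 1/(-9/7*(-23) + 309) = 1/(207/7 + 309) = 1/(2370/7) = 7/2370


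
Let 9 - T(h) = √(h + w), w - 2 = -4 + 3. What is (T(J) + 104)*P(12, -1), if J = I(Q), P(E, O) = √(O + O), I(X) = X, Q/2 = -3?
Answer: √10 + 113*I*√2 ≈ 3.1623 + 159.81*I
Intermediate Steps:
Q = -6 (Q = 2*(-3) = -6)
w = 1 (w = 2 + (-4 + 3) = 2 - 1 = 1)
P(E, O) = √2*√O (P(E, O) = √(2*O) = √2*√O)
J = -6
T(h) = 9 - √(1 + h) (T(h) = 9 - √(h + 1) = 9 - √(1 + h))
(T(J) + 104)*P(12, -1) = ((9 - √(1 - 6)) + 104)*(√2*√(-1)) = ((9 - √(-5)) + 104)*(√2*I) = ((9 - I*√5) + 104)*(I*√2) = (113 - I*√5)*(I*√2) = I*√2*(113 - I*√5)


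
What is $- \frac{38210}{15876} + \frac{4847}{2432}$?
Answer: $- \frac{3993937}{9652608} \approx -0.41377$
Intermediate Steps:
$- \frac{38210}{15876} + \frac{4847}{2432} = \left(-38210\right) \frac{1}{15876} + 4847 \cdot \frac{1}{2432} = - \frac{19105}{7938} + \frac{4847}{2432} = - \frac{3993937}{9652608}$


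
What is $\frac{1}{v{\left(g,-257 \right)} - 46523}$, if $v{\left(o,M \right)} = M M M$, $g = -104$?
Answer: $- \frac{1}{17021116} \approx -5.8751 \cdot 10^{-8}$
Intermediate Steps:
$v{\left(o,M \right)} = M^{3}$ ($v{\left(o,M \right)} = M^{2} M = M^{3}$)
$\frac{1}{v{\left(g,-257 \right)} - 46523} = \frac{1}{\left(-257\right)^{3} - 46523} = \frac{1}{-16974593 - 46523} = \frac{1}{-17021116} = - \frac{1}{17021116}$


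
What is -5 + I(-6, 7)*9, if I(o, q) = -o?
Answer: 49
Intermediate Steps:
-5 + I(-6, 7)*9 = -5 - 1*(-6)*9 = -5 + 6*9 = -5 + 54 = 49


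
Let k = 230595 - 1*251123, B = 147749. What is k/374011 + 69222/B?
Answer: 22856797970/55259751239 ≈ 0.41362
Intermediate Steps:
k = -20528 (k = 230595 - 251123 = -20528)
k/374011 + 69222/B = -20528/374011 + 69222/147749 = 22856797970/55259751239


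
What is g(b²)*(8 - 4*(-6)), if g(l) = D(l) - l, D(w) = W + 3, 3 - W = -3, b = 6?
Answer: -864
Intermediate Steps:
W = 6 (W = 3 - 1*(-3) = 3 + 3 = 6)
D(w) = 9 (D(w) = 6 + 3 = 9)
g(l) = 9 - l
g(b²)*(8 - 4*(-6)) = (9 - 1*6²)*(8 - 4*(-6)) = (9 - 1*36)*(8 + 24) = (9 - 36)*32 = -27*32 = -864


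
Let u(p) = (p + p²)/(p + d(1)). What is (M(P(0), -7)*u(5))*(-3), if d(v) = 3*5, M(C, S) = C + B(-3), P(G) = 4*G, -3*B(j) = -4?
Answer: -6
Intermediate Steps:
B(j) = 4/3 (B(j) = -⅓*(-4) = 4/3)
M(C, S) = 4/3 + C (M(C, S) = C + 4/3 = 4/3 + C)
d(v) = 15
u(p) = (p + p²)/(15 + p) (u(p) = (p + p²)/(p + 15) = (p + p²)/(15 + p))
(M(P(0), -7)*u(5))*(-3) = ((4/3 + 4*0)*(5*(1 + 5)/(15 + 5)))*(-3) = ((4/3 + 0)*(5*6/20))*(-3) = (4*(5*(1/20)*6)/3)*(-3) = ((4/3)*(3/2))*(-3) = 2*(-3) = -6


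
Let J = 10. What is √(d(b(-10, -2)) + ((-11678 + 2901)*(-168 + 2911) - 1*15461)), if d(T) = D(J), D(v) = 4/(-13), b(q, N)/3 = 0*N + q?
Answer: 2*I*√1017835130/13 ≈ 4908.2*I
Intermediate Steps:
b(q, N) = 3*q (b(q, N) = 3*(0*N + q) = 3*(0 + q) = 3*q)
D(v) = -4/13 (D(v) = 4*(-1/13) = -4/13)
d(T) = -4/13
√(d(b(-10, -2)) + ((-11678 + 2901)*(-168 + 2911) - 1*15461)) = √(-4/13 + ((-11678 + 2901)*(-168 + 2911) - 1*15461)) = √(-4/13 + (-8777*2743 - 15461)) = √(-4/13 + (-24075311 - 15461)) = √(-4/13 - 24090772) = √(-313180040/13) = 2*I*√1017835130/13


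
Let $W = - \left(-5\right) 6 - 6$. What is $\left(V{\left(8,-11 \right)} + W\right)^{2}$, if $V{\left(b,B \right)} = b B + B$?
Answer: $5625$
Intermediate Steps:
$V{\left(b,B \right)} = B + B b$ ($V{\left(b,B \right)} = B b + B = B + B b$)
$W = 24$ ($W = \left(-1\right) \left(-30\right) - 6 = 30 - 6 = 24$)
$\left(V{\left(8,-11 \right)} + W\right)^{2} = \left(- 11 \left(1 + 8\right) + 24\right)^{2} = \left(\left(-11\right) 9 + 24\right)^{2} = \left(-99 + 24\right)^{2} = \left(-75\right)^{2} = 5625$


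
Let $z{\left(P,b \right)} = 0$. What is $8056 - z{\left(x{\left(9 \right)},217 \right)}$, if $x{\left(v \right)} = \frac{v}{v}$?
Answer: $8056$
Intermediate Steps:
$x{\left(v \right)} = 1$
$8056 - z{\left(x{\left(9 \right)},217 \right)} = 8056 - 0 = 8056 + 0 = 8056$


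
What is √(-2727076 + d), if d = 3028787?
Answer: √301711 ≈ 549.28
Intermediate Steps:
√(-2727076 + d) = √(-2727076 + 3028787) = √301711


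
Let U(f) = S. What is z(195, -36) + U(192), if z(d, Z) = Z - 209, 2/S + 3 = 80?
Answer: -18863/77 ≈ -244.97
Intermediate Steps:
S = 2/77 (S = 2/(-3 + 80) = 2/77 ≈ 0.025974)
z(d, Z) = -209 + Z
U(f) = 2/77
z(195, -36) + U(192) = (-209 - 36) + 2/77 = -245 + 2/77 = -18863/77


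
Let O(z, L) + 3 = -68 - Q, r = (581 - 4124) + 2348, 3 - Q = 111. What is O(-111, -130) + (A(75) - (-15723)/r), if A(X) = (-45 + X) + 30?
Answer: 100192/1195 ≈ 83.843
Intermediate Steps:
Q = -108 (Q = 3 - 1*111 = 3 - 111 = -108)
r = -1195 (r = -3543 + 2348 = -1195)
A(X) = -15 + X
O(z, L) = 37 (O(z, L) = -3 + (-68 - 1*(-108)) = -3 + (-68 + 108) = -3 + 40 = 37)
O(-111, -130) + (A(75) - (-15723)/r) = 37 + ((-15 + 75) - (-15723)/(-1195)) = 37 + (60 - (-15723)*(-1)/1195) = 37 + (60 - 1*15723/1195) = 37 + (60 - 15723/1195) = 37 + 55977/1195 = 100192/1195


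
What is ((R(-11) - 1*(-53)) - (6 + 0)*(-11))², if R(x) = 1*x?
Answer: 11664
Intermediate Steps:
R(x) = x
((R(-11) - 1*(-53)) - (6 + 0)*(-11))² = ((-11 - 1*(-53)) - (6 + 0)*(-11))² = ((-11 + 53) - 1*6*(-11))² = (42 - 6*(-11))² = (42 + 66)² = 108² = 11664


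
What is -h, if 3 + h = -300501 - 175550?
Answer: 476054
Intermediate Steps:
h = -476054 (h = -3 + (-300501 - 175550) = -3 - 476051 = -476054)
-h = -1*(-476054) = 476054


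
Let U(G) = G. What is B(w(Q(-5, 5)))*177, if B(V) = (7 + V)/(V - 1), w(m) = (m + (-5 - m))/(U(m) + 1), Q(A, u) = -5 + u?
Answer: -59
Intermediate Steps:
w(m) = -5/(1 + m) (w(m) = (m + (-5 - m))/(m + 1) = -5/(1 + m))
B(V) = (7 + V)/(-1 + V)
B(w(Q(-5, 5)))*177 = ((7 - 5/(1 + (-5 + 5)))/(-1 - 5/(1 + (-5 + 5))))*177 = ((7 - 5/(1 + 0))/(-1 - 5/(1 + 0)))*177 = ((7 - 5/1)/(-1 - 5/1))*177 = ((7 - 5*1)/(-1 - 5*1))*177 = ((7 - 5)/(-1 - 5))*177 = (2/(-6))*177 = -⅙*2*177 = -⅓*177 = -59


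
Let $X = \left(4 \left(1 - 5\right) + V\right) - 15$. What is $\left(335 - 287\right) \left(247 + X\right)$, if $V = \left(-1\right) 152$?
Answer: $3072$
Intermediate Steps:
$V = -152$
$X = -183$ ($X = \left(4 \left(1 - 5\right) - 152\right) - 15 = \left(4 \left(-4\right) - 152\right) - 15 = \left(-16 - 152\right) - 15 = -168 - 15 = -183$)
$\left(335 - 287\right) \left(247 + X\right) = \left(335 - 287\right) \left(247 - 183\right) = 48 \cdot 64 = 3072$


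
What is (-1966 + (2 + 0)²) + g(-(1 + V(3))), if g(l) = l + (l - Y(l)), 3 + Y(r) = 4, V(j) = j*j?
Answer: -1983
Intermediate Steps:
V(j) = j²
Y(r) = 1 (Y(r) = -3 + 4 = 1)
g(l) = -1 + 2*l (g(l) = l + (l - 1*1) = l + (l - 1) = l + (-1 + l) = -1 + 2*l)
(-1966 + (2 + 0)²) + g(-(1 + V(3))) = (-1966 + (2 + 0)²) + (-1 + 2*(-(1 + 3²))) = (-1966 + 2²) + (-1 + 2*(-(1 + 9))) = (-1966 + 4) + (-1 + 2*(-1*10)) = -1962 + (-1 + 2*(-10)) = -1962 + (-1 - 20) = -1962 - 21 = -1983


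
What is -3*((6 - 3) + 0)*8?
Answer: -72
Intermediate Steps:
-3*((6 - 3) + 0)*8 = -3*(3 + 0)*8 = -3*3*8 = -9*8 = -72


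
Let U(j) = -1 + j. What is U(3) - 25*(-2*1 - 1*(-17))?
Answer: -373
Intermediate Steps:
U(3) - 25*(-2*1 - 1*(-17)) = (-1 + 3) - 25*(-2*1 - 1*(-17)) = 2 - 25*(-2 + 17) = 2 - 25*15 = 2 - 375 = -373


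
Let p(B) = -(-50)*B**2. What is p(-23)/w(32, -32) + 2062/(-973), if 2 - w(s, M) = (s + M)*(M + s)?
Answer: 12865863/973 ≈ 13223.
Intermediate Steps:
w(s, M) = 2 - (M + s)**2 (w(s, M) = 2 - (s + M)*(M + s) = 2 - (M + s)*(M + s) = 2 - (M + s)**2)
p(B) = 50*B**2
p(-23)/w(32, -32) + 2062/(-973) = (50*(-23)**2)/(2 - (-32 + 32)**2) + 2062/(-973) = (50*529)/(2 - 1*0**2) + 2062*(-1/973) = 26450/(2 - 1*0) - 2062/973 = 26450/(2 + 0) - 2062/973 = 26450/2 - 2062/973 = 26450*(1/2) - 2062/973 = 13225 - 2062/973 = 12865863/973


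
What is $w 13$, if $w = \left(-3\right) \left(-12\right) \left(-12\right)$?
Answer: $-5616$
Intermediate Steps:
$w = -432$ ($w = 36 \left(-12\right) = -432$)
$w 13 = \left(-432\right) 13 = -5616$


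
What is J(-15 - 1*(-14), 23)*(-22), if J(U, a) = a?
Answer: -506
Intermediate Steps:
J(-15 - 1*(-14), 23)*(-22) = 23*(-22) = -506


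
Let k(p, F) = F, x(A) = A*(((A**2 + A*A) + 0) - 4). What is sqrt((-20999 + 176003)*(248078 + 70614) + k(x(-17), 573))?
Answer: 9*sqrt(609858461) ≈ 2.2226e+5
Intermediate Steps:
x(A) = A*(-4 + 2*A**2) (x(A) = A*(((A**2 + A**2) + 0) - 4) = A*((2*A**2 + 0) - 4) = A*(2*A**2 - 4) = A*(-4 + 2*A**2))
sqrt((-20999 + 176003)*(248078 + 70614) + k(x(-17), 573)) = sqrt((-20999 + 176003)*(248078 + 70614) + 573) = sqrt(155004*318692 + 573) = sqrt(49398534768 + 573) = sqrt(49398535341) = 9*sqrt(609858461)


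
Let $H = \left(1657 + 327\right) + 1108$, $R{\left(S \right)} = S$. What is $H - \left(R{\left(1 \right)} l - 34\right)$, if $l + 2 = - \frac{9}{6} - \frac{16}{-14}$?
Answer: $\frac{43797}{14} \approx 3128.4$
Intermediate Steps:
$H = 3092$ ($H = 1984 + 1108 = 3092$)
$l = - \frac{33}{14}$ ($l = -2 - \left(- \frac{8}{7} + \frac{3}{2}\right) = -2 - \frac{5}{14} = - \frac{33}{14} \approx -2.3571$)
$H - \left(R{\left(1 \right)} l - 34\right) = 3092 - \left(1 \left(- \frac{33}{14}\right) - 34\right) = 3092 - \left(- \frac{33}{14} - 34\right) = 3092 - - \frac{509}{14} = 3092 + \frac{509}{14} = \frac{43797}{14}$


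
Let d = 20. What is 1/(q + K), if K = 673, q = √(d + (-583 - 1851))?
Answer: 673/455343 - I*√2414/455343 ≈ 0.001478 - 0.0001079*I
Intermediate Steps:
q = I*√2414 (q = √(20 + (-583 - 1851)) = √(20 - 2434) = √(-2414) = I*√2414 ≈ 49.132*I)
1/(q + K) = 1/(I*√2414 + 673) = 1/(673 + I*√2414)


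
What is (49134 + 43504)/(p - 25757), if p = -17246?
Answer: -92638/43003 ≈ -2.1542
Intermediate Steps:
(49134 + 43504)/(p - 25757) = (49134 + 43504)/(-17246 - 25757) = 92638/(-43003) = 92638*(-1/43003) = -92638/43003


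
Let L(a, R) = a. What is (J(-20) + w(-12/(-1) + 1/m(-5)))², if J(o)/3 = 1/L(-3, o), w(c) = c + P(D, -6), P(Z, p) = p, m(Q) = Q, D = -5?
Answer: 576/25 ≈ 23.040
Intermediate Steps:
w(c) = -6 + c (w(c) = c - 6 = -6 + c)
J(o) = -1 (J(o) = 3/(-3) = 3*(-⅓) = -1)
(J(-20) + w(-12/(-1) + 1/m(-5)))² = (-1 + (-6 + (-12/(-1) + 1/(-5))))² = (-1 + (-6 + (-12*(-1) + 1*(-⅕))))² = (-1 + (-6 + (12 - ⅕)))² = (-1 + (-6 + 59/5))² = (-1 + 29/5)² = (24/5)² = 576/25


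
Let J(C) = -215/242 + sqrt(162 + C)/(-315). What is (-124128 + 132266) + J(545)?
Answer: 1969181/242 - sqrt(707)/315 ≈ 8137.0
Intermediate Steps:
J(C) = -215/242 - sqrt(162 + C)/315 (J(C) = -215*1/242 + sqrt(162 + C)*(-1/315) = -215/242 - sqrt(162 + C)/315)
(-124128 + 132266) + J(545) = (-124128 + 132266) + (-215/242 - sqrt(162 + 545)/315) = 8138 + (-215/242 - sqrt(707)/315) = 1969181/242 - sqrt(707)/315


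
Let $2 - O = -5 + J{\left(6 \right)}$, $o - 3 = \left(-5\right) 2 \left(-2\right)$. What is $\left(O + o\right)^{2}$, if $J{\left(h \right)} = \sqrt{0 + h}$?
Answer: $\left(30 - \sqrt{6}\right)^{2} \approx 759.03$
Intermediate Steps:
$J{\left(h \right)} = \sqrt{h}$
$o = 23$ ($o = 3 + \left(-5\right) 2 \left(-2\right) = 3 - -20 = 3 + 20 = 23$)
$O = 7 - \sqrt{6}$ ($O = 2 - \left(-5 + \sqrt{6}\right) = 2 + \left(5 - \sqrt{6}\right) = 7 - \sqrt{6} \approx 4.5505$)
$\left(O + o\right)^{2} = \left(\left(7 - \sqrt{6}\right) + 23\right)^{2} = \left(30 - \sqrt{6}\right)^{2}$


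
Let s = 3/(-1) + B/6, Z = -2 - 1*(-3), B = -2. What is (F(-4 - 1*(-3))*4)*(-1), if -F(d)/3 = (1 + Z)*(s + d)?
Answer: -104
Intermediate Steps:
Z = 1 (Z = -2 + 3 = 1)
s = -10/3 (s = 3/(-1) - 2/6 = 3*(-1) - 2*1/6 = -3 - 1/3 = -10/3 ≈ -3.3333)
F(d) = 20 - 6*d (F(d) = -3*(1 + 1)*(-10/3 + d) = -6*(-10/3 + d) = -3*(-20/3 + 2*d) = 20 - 6*d)
(F(-4 - 1*(-3))*4)*(-1) = ((20 - 6*(-4 - 1*(-3)))*4)*(-1) = ((20 - 6*(-4 + 3))*4)*(-1) = ((20 - 6*(-1))*4)*(-1) = ((20 + 6)*4)*(-1) = (26*4)*(-1) = 104*(-1) = -104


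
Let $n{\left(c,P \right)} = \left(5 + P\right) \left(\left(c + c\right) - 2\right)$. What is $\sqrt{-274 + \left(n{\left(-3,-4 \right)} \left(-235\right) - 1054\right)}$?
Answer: $2 \sqrt{138} \approx 23.495$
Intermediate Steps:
$n{\left(c,P \right)} = \left(-2 + 2 c\right) \left(5 + P\right)$ ($n{\left(c,P \right)} = \left(5 + P\right) \left(2 c - 2\right) = \left(5 + P\right) \left(-2 + 2 c\right) = \left(-2 + 2 c\right) \left(5 + P\right)$)
$\sqrt{-274 + \left(n{\left(-3,-4 \right)} \left(-235\right) - 1054\right)} = \sqrt{-274 - \left(1054 - \left(-10 - -8 + 10 \left(-3\right) + 2 \left(-4\right) \left(-3\right)\right) \left(-235\right)\right)} = \sqrt{-274 - \left(1054 - \left(-10 + 8 - 30 + 24\right) \left(-235\right)\right)} = \sqrt{-274 - -826} = \sqrt{-274 + \left(1880 - 1054\right)} = \sqrt{-274 + 826} = \sqrt{552} = 2 \sqrt{138}$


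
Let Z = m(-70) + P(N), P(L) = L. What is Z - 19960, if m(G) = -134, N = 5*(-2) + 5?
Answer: -20099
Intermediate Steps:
N = -5 (N = -10 + 5 = -5)
Z = -139 (Z = -134 - 5 = -139)
Z - 19960 = -139 - 19960 = -20099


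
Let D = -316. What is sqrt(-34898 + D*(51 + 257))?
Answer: I*sqrt(132226) ≈ 363.63*I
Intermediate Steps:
sqrt(-34898 + D*(51 + 257)) = sqrt(-34898 - 316*(51 + 257)) = sqrt(-34898 - 316*308) = sqrt(-34898 - 97328) = sqrt(-132226) = I*sqrt(132226)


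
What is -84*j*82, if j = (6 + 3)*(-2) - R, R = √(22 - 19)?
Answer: 123984 + 6888*√3 ≈ 1.3591e+5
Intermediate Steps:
R = √3 ≈ 1.7320
j = -18 - √3 (j = (6 + 3)*(-2) - √3 = 9*(-2) - √3 = -18 - √3 ≈ -19.732)
-84*j*82 = -84*(-18 - √3)*82 = (1512 + 84*√3)*82 = 123984 + 6888*√3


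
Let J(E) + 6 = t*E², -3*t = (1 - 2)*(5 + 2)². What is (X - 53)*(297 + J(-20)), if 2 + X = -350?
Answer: -2763855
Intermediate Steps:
X = -352 (X = -2 - 350 = -352)
t = 49/3 (t = -(1 - 2)*(5 + 2)²/3 = -(-1)*7²/3 = -(-1)*49/3 = -⅓*(-49) = 49/3 ≈ 16.333)
J(E) = -6 + 49*E²/3
(X - 53)*(297 + J(-20)) = (-352 - 53)*(297 + (-6 + (49/3)*(-20)²)) = -405*(297 + (-6 + (49/3)*400)) = -405*(297 + (-6 + 19600/3)) = -405*(297 + 19582/3) = -405*20473/3 = -2763855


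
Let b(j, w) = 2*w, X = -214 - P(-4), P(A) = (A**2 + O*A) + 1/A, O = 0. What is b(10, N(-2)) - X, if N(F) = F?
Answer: 903/4 ≈ 225.75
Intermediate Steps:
P(A) = 1/A + A**2 (P(A) = (A**2 + 0*A) + 1/A = (A**2 + 0) + 1/A = A**2 + 1/A = 1/A + A**2)
X = -919/4 (X = -214 - (1 + (-4)**3)/(-4) = -214 - (-1)*(1 - 64)/4 = -214 - (-1)*(-63)/4 = -214 - 1*63/4 = -214 - 63/4 = -919/4 ≈ -229.75)
b(10, N(-2)) - X = 2*(-2) - 1*(-919/4) = -4 + 919/4 = 903/4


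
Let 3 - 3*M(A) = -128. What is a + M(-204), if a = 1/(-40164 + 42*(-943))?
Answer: 3483289/79770 ≈ 43.667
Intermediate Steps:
M(A) = 131/3 (M(A) = 1 - 1/3*(-128) = 1 + 128/3 = 131/3)
a = -1/79770 (a = 1/(-40164 - 39606) = 1/(-79770) = -1/79770 ≈ -1.2536e-5)
a + M(-204) = -1/79770 + 131/3 = 3483289/79770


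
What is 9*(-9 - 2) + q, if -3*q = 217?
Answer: -514/3 ≈ -171.33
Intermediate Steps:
q = -217/3 (q = -⅓*217 = -217/3 ≈ -72.333)
9*(-9 - 2) + q = 9*(-9 - 2) - 217/3 = 9*(-11) - 217/3 = -99 - 217/3 = -514/3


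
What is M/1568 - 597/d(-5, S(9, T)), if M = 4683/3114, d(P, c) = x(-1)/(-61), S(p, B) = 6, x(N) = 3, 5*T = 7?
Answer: 2822463391/232512 ≈ 12139.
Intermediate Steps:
T = 7/5 (T = (1/5)*7 = 7/5 ≈ 1.4000)
d(P, c) = -3/61 (d(P, c) = 3/(-61) = 3*(-1/61) = -3/61)
M = 1561/1038 (M = 4683*(1/3114) = 1561/1038 ≈ 1.5039)
M/1568 - 597/d(-5, S(9, T)) = (1561/1038)/1568 - 597/(-3/61) = (1561/1038)*(1/1568) - 597*(-61/3) = 223/232512 + 12139 = 2822463391/232512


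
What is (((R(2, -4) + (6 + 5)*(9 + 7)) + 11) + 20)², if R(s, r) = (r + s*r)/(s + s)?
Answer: 41616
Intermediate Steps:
R(s, r) = (r + r*s)/(2*s) (R(s, r) = (r + r*s)/((2*s)) = (r + r*s)*(1/(2*s)) = (r + r*s)/(2*s))
(((R(2, -4) + (6 + 5)*(9 + 7)) + 11) + 20)² = ((((½)*(-4)*(1 + 2)/2 + (6 + 5)*(9 + 7)) + 11) + 20)² = ((((½)*(-4)*(½)*3 + 11*16) + 11) + 20)² = (((-3 + 176) + 11) + 20)² = ((173 + 11) + 20)² = (184 + 20)² = 204² = 41616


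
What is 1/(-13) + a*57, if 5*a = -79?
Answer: -58544/65 ≈ -900.68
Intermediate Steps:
a = -79/5 (a = (⅕)*(-79) = -79/5 ≈ -15.800)
1/(-13) + a*57 = 1/(-13) - 79/5*57 = -1/13 - 4503/5 = -58544/65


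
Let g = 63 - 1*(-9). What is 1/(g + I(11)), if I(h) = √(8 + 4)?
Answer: 6/431 - √3/2586 ≈ 0.013251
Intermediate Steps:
I(h) = 2*√3 (I(h) = √12 = 2*√3)
g = 72 (g = 63 + 9 = 72)
1/(g + I(11)) = 1/(72 + 2*√3)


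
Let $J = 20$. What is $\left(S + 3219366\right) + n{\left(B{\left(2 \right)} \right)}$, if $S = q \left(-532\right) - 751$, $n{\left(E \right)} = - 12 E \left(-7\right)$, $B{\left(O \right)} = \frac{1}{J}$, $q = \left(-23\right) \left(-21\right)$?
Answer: $\frac{14808316}{5} \approx 2.9617 \cdot 10^{6}$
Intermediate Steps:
$q = 483$
$B{\left(O \right)} = \frac{1}{20}$
$n{\left(E \right)} = 84 E$
$S = -257707$ ($S = 483 \left(-532\right) - 751 = -256956 - 751 = -257707$)
$\left(S + 3219366\right) + n{\left(B{\left(2 \right)} \right)} = \left(-257707 + 3219366\right) + 84 \cdot \frac{1}{20} = 2961659 + \frac{21}{5} = \frac{14808316}{5}$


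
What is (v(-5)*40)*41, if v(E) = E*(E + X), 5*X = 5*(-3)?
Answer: 65600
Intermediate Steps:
X = -3 (X = (5*(-3))/5 = (⅕)*(-15) = -3)
v(E) = E*(-3 + E) (v(E) = E*(E - 3) = E*(-3 + E))
(v(-5)*40)*41 = (-5*(-3 - 5)*40)*41 = (-5*(-8)*40)*41 = (40*40)*41 = 1600*41 = 65600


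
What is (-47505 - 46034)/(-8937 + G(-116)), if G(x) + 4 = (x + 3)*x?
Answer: -93539/4167 ≈ -22.448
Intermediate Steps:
G(x) = -4 + x*(3 + x) (G(x) = -4 + (x + 3)*x = -4 + (3 + x)*x = -4 + x*(3 + x))
(-47505 - 46034)/(-8937 + G(-116)) = (-47505 - 46034)/(-8937 + (-4 + (-116)**2 + 3*(-116))) = -93539/(-8937 + (-4 + 13456 - 348)) = -93539/(-8937 + 13104) = -93539/4167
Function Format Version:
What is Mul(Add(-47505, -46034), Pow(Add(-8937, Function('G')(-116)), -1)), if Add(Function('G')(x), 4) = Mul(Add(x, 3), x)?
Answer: Rational(-93539, 4167) ≈ -22.448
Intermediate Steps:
Function('G')(x) = Add(-4, Mul(x, Add(3, x))) (Function('G')(x) = Add(-4, Mul(Add(x, 3), x)) = Add(-4, Mul(Add(3, x), x)) = Add(-4, Mul(x, Add(3, x))))
Mul(Add(-47505, -46034), Pow(Add(-8937, Function('G')(-116)), -1)) = Mul(Add(-47505, -46034), Pow(Add(-8937, Add(-4, Pow(-116, 2), Mul(3, -116))), -1)) = Mul(-93539, Pow(Add(-8937, Add(-4, 13456, -348)), -1)) = Mul(-93539, Pow(Add(-8937, 13104), -1)) = Mul(-93539, Pow(4167, -1)) = Mul(-93539, Rational(1, 4167)) = Rational(-93539, 4167)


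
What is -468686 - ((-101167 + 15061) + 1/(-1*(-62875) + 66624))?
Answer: -49543727421/129499 ≈ -3.8258e+5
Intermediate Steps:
-468686 - ((-101167 + 15061) + 1/(-1*(-62875) + 66624)) = -468686 - (-86106 + 1/(62875 + 66624)) = -468686 - (-86106 + 1/129499) = -468686 - 1*(-11150640893/129499) = -468686 + 11150640893/129499 = -49543727421/129499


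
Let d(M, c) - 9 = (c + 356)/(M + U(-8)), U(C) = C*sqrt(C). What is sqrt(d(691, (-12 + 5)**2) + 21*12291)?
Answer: 3*sqrt(15)*sqrt((1321195 - 30592*I*sqrt(2))/(691 - 16*I*sqrt(2))) ≈ 508.06 + 1.8868e-5*I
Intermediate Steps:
U(C) = C**(3/2)
d(M, c) = 9 + (356 + c)/(M - 16*I*sqrt(2)) (d(M, c) = 9 + (c + 356)/(M + (-8)**(3/2)) = 9 + (356 + c)/(M - 16*I*sqrt(2)))
sqrt(d(691, (-12 + 5)**2) + 21*12291) = sqrt((356 + (-12 + 5)**2 + 9*691 - 144*I*sqrt(2))/(691 - 16*I*sqrt(2)) + 21*12291) = sqrt((356 + (-7)**2 + 6219 - 144*I*sqrt(2))/(691 - 16*I*sqrt(2)) + 258111) = sqrt((356 + 49 + 6219 - 144*I*sqrt(2))/(691 - 16*I*sqrt(2)) + 258111) = sqrt((6624 - 144*I*sqrt(2))/(691 - 16*I*sqrt(2)) + 258111) = sqrt(258111 + (6624 - 144*I*sqrt(2))/(691 - 16*I*sqrt(2)))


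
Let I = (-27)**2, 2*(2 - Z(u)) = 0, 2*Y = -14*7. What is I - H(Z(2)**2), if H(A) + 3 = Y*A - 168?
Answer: 1096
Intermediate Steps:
Y = -49 (Y = (-14*7)/2 = (1/2)*(-98) = -49)
Z(u) = 2 (Z(u) = 2 - 1/2*0 = 2 + 0 = 2)
I = 729
H(A) = -171 - 49*A (H(A) = -3 + (-49*A - 168) = -3 + (-168 - 49*A) = -171 - 49*A)
I - H(Z(2)**2) = 729 - (-171 - 49*2**2) = 729 - (-171 - 49*4) = 729 - (-171 - 196) = 729 - 1*(-367) = 729 + 367 = 1096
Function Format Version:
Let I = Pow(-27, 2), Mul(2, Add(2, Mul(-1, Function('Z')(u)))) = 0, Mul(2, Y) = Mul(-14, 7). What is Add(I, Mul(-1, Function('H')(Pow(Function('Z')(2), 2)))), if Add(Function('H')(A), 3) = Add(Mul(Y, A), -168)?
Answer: 1096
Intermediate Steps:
Y = -49 (Y = Mul(Rational(1, 2), Mul(-14, 7)) = Mul(Rational(1, 2), -98) = -49)
Function('Z')(u) = 2 (Function('Z')(u) = Add(2, Mul(Rational(-1, 2), 0)) = Add(2, 0) = 2)
I = 729
Function('H')(A) = Add(-171, Mul(-49, A)) (Function('H')(A) = Add(-3, Add(Mul(-49, A), -168)) = Add(-3, Add(-168, Mul(-49, A))) = Add(-171, Mul(-49, A)))
Add(I, Mul(-1, Function('H')(Pow(Function('Z')(2), 2)))) = Add(729, Mul(-1, Add(-171, Mul(-49, Pow(2, 2))))) = Add(729, Mul(-1, Add(-171, Mul(-49, 4)))) = Add(729, Mul(-1, Add(-171, -196))) = Add(729, Mul(-1, -367)) = Add(729, 367) = 1096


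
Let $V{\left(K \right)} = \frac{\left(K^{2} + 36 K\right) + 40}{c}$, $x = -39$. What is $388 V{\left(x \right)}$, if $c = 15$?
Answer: $\frac{60916}{15} \approx 4061.1$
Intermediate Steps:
$V{\left(K \right)} = \frac{8}{3} + \frac{K^{2}}{15} + \frac{12 K}{5}$ ($V{\left(K \right)} = \frac{\left(K^{2} + 36 K\right) + 40}{15} = \left(40 + K^{2} + 36 K\right) \frac{1}{15} = \frac{8}{3} + \frac{K^{2}}{15} + \frac{12 K}{5}$)
$388 V{\left(x \right)} = 388 \left(\frac{8}{3} + \frac{\left(-39\right)^{2}}{15} + \frac{12}{5} \left(-39\right)\right) = 388 \left(\frac{8}{3} + \frac{1}{15} \cdot 1521 - \frac{468}{5}\right) = 388 \left(\frac{8}{3} + \frac{507}{5} - \frac{468}{5}\right) = 388 \cdot \frac{157}{15} = \frac{60916}{15}$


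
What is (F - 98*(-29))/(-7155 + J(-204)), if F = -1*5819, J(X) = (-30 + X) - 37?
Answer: 2977/7426 ≈ 0.40089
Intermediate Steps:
J(X) = -67 + X
F = -5819
(F - 98*(-29))/(-7155 + J(-204)) = (-5819 - 98*(-29))/(-7155 + (-67 - 204)) = (-5819 + 2842)/(-7155 - 271) = -2977/(-7426) = -2977*(-1/7426) = 2977/7426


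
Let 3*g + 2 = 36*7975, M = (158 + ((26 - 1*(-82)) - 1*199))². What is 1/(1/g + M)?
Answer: 287098/1288782925 ≈ 0.00022277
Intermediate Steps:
M = 4489 (M = (158 + ((26 + 82) - 199))² = (158 + (108 - 199))² = (158 - 91)² = 67² = 4489)
g = 287098/3 (g = -⅔ + (36*7975)/3 = -⅔ + (⅓)*287100 = -⅔ + 95700 = 287098/3 ≈ 95699.)
1/(1/g + M) = 1/(1/(287098/3) + 4489) = 1/(3/287098 + 4489) = 1/(1288782925/287098) = 287098/1288782925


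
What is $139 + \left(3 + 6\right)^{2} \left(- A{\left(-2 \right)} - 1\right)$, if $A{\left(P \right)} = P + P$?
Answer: $382$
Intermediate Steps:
$A{\left(P \right)} = 2 P$
$139 + \left(3 + 6\right)^{2} \left(- A{\left(-2 \right)} - 1\right) = 139 + \left(3 + 6\right)^{2} \left(- 2 \left(-2\right) - 1\right) = 139 + 9^{2} \left(\left(-1\right) \left(-4\right) - 1\right) = 139 + 81 \left(4 - 1\right) = 139 + 81 \cdot 3 = 139 + 243 = 382$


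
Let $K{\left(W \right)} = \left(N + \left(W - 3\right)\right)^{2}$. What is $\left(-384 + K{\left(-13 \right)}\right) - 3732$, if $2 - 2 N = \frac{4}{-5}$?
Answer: $- \frac{97571}{25} \approx -3902.8$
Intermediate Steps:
$N = \frac{7}{5}$ ($N = 1 - \frac{4 \frac{1}{-5}}{2} = 1 - \frac{4 \left(- \frac{1}{5}\right)}{2} = 1 - - \frac{2}{5} = 1 + \frac{2}{5} = \frac{7}{5} \approx 1.4$)
$K{\left(W \right)} = \left(- \frac{8}{5} + W\right)^{2}$ ($K{\left(W \right)} = \left(\frac{7}{5} + \left(W - 3\right)\right)^{2} = \left(\frac{7}{5} + \left(-3 + W\right)\right)^{2} = \left(- \frac{8}{5} + W\right)^{2}$)
$\left(-384 + K{\left(-13 \right)}\right) - 3732 = \left(-384 + \frac{\left(-8 + 5 \left(-13\right)\right)^{2}}{25}\right) - 3732 = \left(-384 + \frac{\left(-8 - 65\right)^{2}}{25}\right) - 3732 = \left(-384 + \frac{\left(-73\right)^{2}}{25}\right) - 3732 = \left(-384 + \frac{1}{25} \cdot 5329\right) - 3732 = \left(-384 + \frac{5329}{25}\right) - 3732 = - \frac{4271}{25} - 3732 = - \frac{97571}{25}$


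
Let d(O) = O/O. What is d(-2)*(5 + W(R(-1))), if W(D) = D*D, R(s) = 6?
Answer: 41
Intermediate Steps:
d(O) = 1
W(D) = D²
d(-2)*(5 + W(R(-1))) = 1*(5 + 6²) = 1*(5 + 36) = 1*41 = 41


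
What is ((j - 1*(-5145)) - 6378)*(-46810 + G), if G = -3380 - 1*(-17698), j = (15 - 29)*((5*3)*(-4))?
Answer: 12769356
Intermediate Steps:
j = 840 (j = -210*(-4) = -14*(-60) = 840)
G = 14318 (G = -3380 + 17698 = 14318)
((j - 1*(-5145)) - 6378)*(-46810 + G) = ((840 - 1*(-5145)) - 6378)*(-46810 + 14318) = ((840 + 5145) - 6378)*(-32492) = (5985 - 6378)*(-32492) = -393*(-32492) = 12769356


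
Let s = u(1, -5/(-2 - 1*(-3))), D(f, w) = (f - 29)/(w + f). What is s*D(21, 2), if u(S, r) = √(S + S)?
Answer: -8*√2/23 ≈ -0.49190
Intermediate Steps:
D(f, w) = (-29 + f)/(f + w)
u(S, r) = √2*√S (u(S, r) = √(2*S) = √2*√S)
s = √2 (s = √2*√1 = √2*1 = √2 ≈ 1.4142)
s*D(21, 2) = √2*((-29 + 21)/(21 + 2)) = √2*(-8/23) = -8*√2/23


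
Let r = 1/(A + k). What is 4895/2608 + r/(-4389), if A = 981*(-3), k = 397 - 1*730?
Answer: 17595523597/9374693328 ≈ 1.8769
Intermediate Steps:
k = -333 (k = 397 - 730 = -333)
A = -2943
r = -1/3276 (r = 1/(-2943 - 333) = 1/(-3276) = -1/3276 ≈ -0.00030525)
4895/2608 + r/(-4389) = 4895/2608 - 1/3276/(-4389) = 4895*(1/2608) - 1/3276*(-1/4389) = 4895/2608 + 1/14378364 = 17595523597/9374693328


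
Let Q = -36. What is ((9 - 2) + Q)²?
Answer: 841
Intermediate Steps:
((9 - 2) + Q)² = ((9 - 2) - 36)² = (7 - 36)² = (-29)² = 841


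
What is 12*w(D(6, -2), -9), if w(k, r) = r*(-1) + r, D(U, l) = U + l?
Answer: 0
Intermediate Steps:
w(k, r) = 0 (w(k, r) = -r + r = 0)
12*w(D(6, -2), -9) = 12*0 = 0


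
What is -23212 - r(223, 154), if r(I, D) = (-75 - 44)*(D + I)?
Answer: 21651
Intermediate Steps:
r(I, D) = -119*D - 119*I (r(I, D) = -119*(D + I) = -119*D - 119*I)
-23212 - r(223, 154) = -23212 - (-119*154 - 119*223) = -23212 - (-18326 - 26537) = -23212 - 1*(-44863) = -23212 + 44863 = 21651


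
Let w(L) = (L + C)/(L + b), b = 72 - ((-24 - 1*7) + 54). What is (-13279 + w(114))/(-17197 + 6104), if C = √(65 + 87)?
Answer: 2164363/1808159 - 2*√38/1808159 ≈ 1.1970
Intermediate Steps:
b = 49 (b = 72 - ((-24 - 7) + 54) = 72 - (-31 + 54) = 72 - 1*23 = 72 - 23 = 49)
C = 2*√38 (C = √152 = 2*√38 ≈ 12.329)
w(L) = (L + 2*√38)/(49 + L) (w(L) = (L + 2*√38)/(L + 49) = (L + 2*√38)/(49 + L))
(-13279 + w(114))/(-17197 + 6104) = (-13279 + (114 + 2*√38)/(49 + 114))/(-17197 + 6104) = (-13279 + (114 + 2*√38)/163)/(-11093) = (-13279 + (114 + 2*√38)/163)*(-1/11093) = (-13279 + (114/163 + 2*√38/163))*(-1/11093) = (-2164363/163 + 2*√38/163)*(-1/11093) = 2164363/1808159 - 2*√38/1808159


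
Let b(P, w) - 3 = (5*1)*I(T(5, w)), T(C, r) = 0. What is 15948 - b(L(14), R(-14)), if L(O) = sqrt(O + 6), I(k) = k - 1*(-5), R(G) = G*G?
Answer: 15920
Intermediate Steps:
R(G) = G**2
I(k) = 5 + k (I(k) = k + 5 = 5 + k)
L(O) = sqrt(6 + O)
b(P, w) = 28 (b(P, w) = 3 + (5*1)*(5 + 0) = 3 + 5*5 = 3 + 25 = 28)
15948 - b(L(14), R(-14)) = 15948 - 1*28 = 15948 - 28 = 15920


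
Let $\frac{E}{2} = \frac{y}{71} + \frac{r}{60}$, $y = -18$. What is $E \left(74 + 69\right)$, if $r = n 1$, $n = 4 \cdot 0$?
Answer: $- \frac{5148}{71} \approx -72.507$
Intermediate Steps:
$n = 0$
$r = 0$ ($r = 0 \cdot 1 = 0$)
$E = - \frac{36}{71}$ ($E = 2 \left(- \frac{18}{71} + \frac{0}{60}\right) = 2 \left(\left(-18\right) \frac{1}{71} + 0 \cdot \frac{1}{60}\right) = 2 \left(- \frac{18}{71} + 0\right) = 2 \left(- \frac{18}{71}\right) = - \frac{36}{71} \approx -0.50704$)
$E \left(74 + 69\right) = - \frac{36 \left(74 + 69\right)}{71} = \left(- \frac{36}{71}\right) 143 = - \frac{5148}{71}$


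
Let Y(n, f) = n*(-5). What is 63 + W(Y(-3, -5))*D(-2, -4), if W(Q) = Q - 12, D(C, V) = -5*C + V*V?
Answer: 141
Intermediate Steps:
D(C, V) = V² - 5*C (D(C, V) = -5*C + V² = V² - 5*C)
Y(n, f) = -5*n
W(Q) = -12 + Q
63 + W(Y(-3, -5))*D(-2, -4) = 63 + (-12 - 5*(-3))*((-4)² - 5*(-2)) = 63 + (-12 + 15)*(16 + 10) = 63 + 3*26 = 63 + 78 = 141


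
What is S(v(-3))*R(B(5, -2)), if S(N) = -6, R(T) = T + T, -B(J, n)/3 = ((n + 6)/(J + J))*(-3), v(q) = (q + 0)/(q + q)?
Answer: -216/5 ≈ -43.200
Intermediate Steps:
v(q) = ½ (v(q) = q/((2*q)) = q*(1/(2*q)) = ½)
B(J, n) = 9*(6 + n)/(2*J) (B(J, n) = -3*(n + 6)/(J + J)*(-3) = -3*(6 + n)/((2*J))*(-3) = -3*(6 + n)*(1/(2*J))*(-3) = -3*(6 + n)/(2*J)*(-3) = -(-9)*(6 + n)/(2*J) = 9*(6 + n)/(2*J))
R(T) = 2*T
S(v(-3))*R(B(5, -2)) = -12*(9/2)*(6 - 2)/5 = -12*(9/2)*(⅕)*4 = -12*18/5 = -6*36/5 = -216/5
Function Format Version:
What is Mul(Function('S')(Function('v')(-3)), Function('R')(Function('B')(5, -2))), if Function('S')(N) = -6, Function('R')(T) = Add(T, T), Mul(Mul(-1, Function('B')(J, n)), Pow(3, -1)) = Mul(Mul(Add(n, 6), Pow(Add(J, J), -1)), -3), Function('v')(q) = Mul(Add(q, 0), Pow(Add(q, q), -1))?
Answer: Rational(-216, 5) ≈ -43.200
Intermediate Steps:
Function('v')(q) = Rational(1, 2) (Function('v')(q) = Mul(q, Pow(Mul(2, q), -1)) = Mul(q, Mul(Rational(1, 2), Pow(q, -1))) = Rational(1, 2))
Function('B')(J, n) = Mul(Rational(9, 2), Pow(J, -1), Add(6, n)) (Function('B')(J, n) = Mul(-3, Mul(Mul(Add(n, 6), Pow(Add(J, J), -1)), -3)) = Mul(-3, Mul(Mul(Add(6, n), Pow(Mul(2, J), -1)), -3)) = Mul(-3, Mul(Mul(Add(6, n), Mul(Rational(1, 2), Pow(J, -1))), -3)) = Mul(-3, Mul(Mul(Rational(1, 2), Pow(J, -1), Add(6, n)), -3)) = Mul(-3, Mul(Rational(-3, 2), Pow(J, -1), Add(6, n))) = Mul(Rational(9, 2), Pow(J, -1), Add(6, n)))
Function('R')(T) = Mul(2, T)
Mul(Function('S')(Function('v')(-3)), Function('R')(Function('B')(5, -2))) = Mul(-6, Mul(2, Mul(Rational(9, 2), Pow(5, -1), Add(6, -2)))) = Mul(-6, Mul(2, Mul(Rational(9, 2), Rational(1, 5), 4))) = Mul(-6, Mul(2, Rational(18, 5))) = Mul(-6, Rational(36, 5)) = Rational(-216, 5)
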